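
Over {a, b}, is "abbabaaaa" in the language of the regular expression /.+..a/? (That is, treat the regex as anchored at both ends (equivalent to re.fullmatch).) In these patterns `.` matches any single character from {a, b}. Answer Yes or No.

Yes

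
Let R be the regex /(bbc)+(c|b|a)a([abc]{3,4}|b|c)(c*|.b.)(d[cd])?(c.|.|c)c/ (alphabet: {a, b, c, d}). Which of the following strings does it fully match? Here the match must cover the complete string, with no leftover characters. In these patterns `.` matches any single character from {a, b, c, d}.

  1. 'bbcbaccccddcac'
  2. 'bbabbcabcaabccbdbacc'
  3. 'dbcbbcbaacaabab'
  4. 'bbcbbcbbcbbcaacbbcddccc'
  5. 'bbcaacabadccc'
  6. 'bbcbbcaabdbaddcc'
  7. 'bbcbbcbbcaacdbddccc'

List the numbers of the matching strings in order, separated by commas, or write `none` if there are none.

1, 4, 5, 6, 7

1 → match
2 → no match — must start with 'bbc'
3 → no match — must start with 'bbc'
4 → match
5 → match
6 → match
7 → match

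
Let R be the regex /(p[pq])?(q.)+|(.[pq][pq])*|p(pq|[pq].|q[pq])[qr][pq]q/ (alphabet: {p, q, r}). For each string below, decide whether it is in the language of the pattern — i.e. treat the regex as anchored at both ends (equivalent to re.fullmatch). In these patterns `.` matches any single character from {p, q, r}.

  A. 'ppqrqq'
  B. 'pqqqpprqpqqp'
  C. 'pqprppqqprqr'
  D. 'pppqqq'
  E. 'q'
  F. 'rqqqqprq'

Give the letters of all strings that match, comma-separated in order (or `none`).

A, B, D

A → match
B → match
C → no match
D → match
E → no match
F → no match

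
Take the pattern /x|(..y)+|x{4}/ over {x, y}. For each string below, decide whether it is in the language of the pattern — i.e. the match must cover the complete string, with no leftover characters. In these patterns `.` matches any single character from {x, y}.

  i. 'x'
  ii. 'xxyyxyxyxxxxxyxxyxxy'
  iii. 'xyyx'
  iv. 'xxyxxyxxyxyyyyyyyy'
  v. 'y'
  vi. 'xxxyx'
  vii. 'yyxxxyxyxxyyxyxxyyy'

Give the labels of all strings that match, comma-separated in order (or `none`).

i, iv

i. 'x' → match
ii → no match
iii. 'xyyx' → no match
iv → match
v. 'y' → no match
vi. 'xxxyx' → no match
vii → no match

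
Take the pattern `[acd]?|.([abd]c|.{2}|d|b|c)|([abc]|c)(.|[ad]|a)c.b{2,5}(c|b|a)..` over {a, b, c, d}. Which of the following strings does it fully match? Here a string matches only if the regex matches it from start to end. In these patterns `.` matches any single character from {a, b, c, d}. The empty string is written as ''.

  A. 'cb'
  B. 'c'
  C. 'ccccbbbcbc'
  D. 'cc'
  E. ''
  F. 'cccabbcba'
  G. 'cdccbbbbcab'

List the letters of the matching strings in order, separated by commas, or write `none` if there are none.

A → match
B → match
C → match
D → match
E → match
F → match
G → match

A, B, C, D, E, F, G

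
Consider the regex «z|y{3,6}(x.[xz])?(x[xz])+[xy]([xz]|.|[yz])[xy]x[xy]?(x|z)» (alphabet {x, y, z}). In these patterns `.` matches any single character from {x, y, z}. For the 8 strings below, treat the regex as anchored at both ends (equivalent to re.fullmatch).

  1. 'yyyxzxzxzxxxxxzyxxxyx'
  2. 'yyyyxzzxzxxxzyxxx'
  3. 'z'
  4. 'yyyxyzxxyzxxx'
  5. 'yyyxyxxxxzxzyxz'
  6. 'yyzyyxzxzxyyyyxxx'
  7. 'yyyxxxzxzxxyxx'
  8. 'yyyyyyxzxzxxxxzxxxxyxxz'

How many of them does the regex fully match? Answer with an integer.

1 → match
2 → match
3. 'z' → match
4 → match
5 → match
6 → no match
7 → match
8 → no match
Total matched: 6

6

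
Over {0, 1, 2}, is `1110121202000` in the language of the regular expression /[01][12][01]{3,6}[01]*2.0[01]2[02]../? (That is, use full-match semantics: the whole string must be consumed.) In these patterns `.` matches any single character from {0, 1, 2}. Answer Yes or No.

No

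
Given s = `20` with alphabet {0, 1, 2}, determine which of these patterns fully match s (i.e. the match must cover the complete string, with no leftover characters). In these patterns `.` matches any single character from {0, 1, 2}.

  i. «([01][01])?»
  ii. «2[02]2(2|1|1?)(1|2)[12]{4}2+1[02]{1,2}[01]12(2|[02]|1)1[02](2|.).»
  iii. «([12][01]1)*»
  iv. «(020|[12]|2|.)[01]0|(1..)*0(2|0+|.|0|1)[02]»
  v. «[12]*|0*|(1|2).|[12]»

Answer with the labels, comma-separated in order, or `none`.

i → no match
ii → no match
iii → no match
iv → no match
v → match

v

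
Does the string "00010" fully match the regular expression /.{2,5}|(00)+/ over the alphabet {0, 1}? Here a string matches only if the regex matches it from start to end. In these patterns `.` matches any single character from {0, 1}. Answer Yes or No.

Yes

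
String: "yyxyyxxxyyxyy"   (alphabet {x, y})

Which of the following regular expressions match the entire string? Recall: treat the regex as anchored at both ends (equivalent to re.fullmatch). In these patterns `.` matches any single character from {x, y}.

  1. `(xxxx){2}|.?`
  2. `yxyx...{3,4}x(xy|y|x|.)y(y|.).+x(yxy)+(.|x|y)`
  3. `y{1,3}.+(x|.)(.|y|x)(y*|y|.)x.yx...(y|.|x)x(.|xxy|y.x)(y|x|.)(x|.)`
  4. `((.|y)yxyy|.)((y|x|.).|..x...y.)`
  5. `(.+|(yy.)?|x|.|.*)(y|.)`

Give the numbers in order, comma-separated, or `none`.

1 → no match
2 → no match — must start with "yxyx"
3 → no match
4 → match
5 → match

4, 5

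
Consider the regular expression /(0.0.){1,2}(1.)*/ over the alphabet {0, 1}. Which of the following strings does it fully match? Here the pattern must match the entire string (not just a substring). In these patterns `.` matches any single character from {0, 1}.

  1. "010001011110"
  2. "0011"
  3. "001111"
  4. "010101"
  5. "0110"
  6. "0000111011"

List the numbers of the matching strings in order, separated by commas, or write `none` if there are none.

1, 6

1 → match
2 → no match
3 → no match
4 → no match
5 → no match
6 → match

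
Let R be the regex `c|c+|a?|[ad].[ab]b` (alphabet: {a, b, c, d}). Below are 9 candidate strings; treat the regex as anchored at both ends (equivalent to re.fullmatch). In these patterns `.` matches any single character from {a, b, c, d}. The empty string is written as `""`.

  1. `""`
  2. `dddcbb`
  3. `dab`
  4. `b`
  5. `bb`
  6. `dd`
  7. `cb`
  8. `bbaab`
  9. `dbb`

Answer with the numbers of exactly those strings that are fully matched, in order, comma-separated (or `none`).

1

1 → match
2 → no match
3 → no match
4 → no match
5 → no match
6 → no match
7 → no match
8 → no match
9 → no match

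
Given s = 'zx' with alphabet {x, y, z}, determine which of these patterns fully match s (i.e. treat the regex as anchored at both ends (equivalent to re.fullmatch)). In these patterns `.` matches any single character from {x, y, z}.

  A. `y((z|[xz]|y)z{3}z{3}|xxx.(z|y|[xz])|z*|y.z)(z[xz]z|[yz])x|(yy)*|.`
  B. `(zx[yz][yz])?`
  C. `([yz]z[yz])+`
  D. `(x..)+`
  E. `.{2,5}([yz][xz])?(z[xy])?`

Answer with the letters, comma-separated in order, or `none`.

A → no match
B → no match
C → no match
D → no match — must start with 'x'
E → match

E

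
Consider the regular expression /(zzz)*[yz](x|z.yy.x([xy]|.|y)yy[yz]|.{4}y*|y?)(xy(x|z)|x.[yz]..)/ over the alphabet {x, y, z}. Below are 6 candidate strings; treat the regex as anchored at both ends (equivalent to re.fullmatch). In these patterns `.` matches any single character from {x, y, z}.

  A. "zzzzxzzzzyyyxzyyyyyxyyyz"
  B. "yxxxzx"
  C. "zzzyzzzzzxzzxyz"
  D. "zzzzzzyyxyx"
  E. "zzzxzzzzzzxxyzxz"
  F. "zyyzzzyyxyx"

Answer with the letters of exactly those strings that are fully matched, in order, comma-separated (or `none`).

D

A → no match
B. "yxxxzx" → no match
C → no match
D. "zzzzzzyyxyx" → match
E → no match
F. "zyyzzzyyxyx" → no match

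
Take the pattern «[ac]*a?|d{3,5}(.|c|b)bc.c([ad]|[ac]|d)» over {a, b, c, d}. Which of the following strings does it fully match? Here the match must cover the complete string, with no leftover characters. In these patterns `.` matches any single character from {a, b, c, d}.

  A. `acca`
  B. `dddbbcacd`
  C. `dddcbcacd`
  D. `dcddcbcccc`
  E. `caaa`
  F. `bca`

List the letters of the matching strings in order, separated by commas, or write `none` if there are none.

A → match
B → match
C → match
D → no match
E → match
F → no match

A, B, C, E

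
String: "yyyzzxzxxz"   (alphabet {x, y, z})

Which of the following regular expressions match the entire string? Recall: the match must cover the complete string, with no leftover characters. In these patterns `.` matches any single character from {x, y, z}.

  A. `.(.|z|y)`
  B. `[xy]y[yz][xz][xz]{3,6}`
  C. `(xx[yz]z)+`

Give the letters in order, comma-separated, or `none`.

A → no match
B → match
C → no match — must start with "xx"

B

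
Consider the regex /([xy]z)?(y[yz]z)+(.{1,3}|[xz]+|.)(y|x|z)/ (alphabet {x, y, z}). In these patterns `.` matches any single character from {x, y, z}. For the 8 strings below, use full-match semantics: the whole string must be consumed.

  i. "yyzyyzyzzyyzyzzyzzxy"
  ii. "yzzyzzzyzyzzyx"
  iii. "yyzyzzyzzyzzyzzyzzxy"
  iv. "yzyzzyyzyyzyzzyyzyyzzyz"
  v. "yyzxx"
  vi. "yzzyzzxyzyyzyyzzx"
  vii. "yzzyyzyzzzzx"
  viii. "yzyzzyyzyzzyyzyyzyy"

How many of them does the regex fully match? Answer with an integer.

i → match
ii → no match
iii → match
iv → match
v → match
vi → no match
vii → match
viii → match
Total matched: 6

6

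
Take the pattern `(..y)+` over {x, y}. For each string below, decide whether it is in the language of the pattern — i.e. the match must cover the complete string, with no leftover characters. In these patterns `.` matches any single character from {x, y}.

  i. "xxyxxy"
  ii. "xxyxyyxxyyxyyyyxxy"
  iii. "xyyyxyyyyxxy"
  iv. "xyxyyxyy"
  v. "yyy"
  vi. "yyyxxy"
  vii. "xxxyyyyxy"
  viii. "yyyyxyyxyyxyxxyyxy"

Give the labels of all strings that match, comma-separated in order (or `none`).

i. "xxyxxy" → match
ii → match
iii. "xyyyxyyyyxxy" → match
iv. "xyxyyxyy" → no match
v. "yyy" → match
vi. "yyyxxy" → match
vii. "xxxyyyyxy" → no match
viii → match

i, ii, iii, v, vi, viii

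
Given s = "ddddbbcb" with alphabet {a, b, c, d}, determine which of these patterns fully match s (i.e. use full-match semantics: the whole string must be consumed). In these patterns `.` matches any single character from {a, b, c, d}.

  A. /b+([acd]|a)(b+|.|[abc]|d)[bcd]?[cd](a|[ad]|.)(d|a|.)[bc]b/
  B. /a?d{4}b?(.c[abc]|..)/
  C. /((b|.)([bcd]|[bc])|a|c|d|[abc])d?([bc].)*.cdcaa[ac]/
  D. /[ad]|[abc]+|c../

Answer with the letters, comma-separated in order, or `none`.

B

A → no match — must start with "b"
B → match
C → no match
D → no match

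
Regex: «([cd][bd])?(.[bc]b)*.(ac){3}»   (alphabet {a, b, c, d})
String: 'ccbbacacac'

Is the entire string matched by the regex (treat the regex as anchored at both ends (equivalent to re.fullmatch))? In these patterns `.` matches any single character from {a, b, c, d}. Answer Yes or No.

Yes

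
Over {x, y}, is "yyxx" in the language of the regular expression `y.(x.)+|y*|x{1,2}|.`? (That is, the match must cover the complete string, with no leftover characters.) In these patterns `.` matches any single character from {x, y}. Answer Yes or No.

Yes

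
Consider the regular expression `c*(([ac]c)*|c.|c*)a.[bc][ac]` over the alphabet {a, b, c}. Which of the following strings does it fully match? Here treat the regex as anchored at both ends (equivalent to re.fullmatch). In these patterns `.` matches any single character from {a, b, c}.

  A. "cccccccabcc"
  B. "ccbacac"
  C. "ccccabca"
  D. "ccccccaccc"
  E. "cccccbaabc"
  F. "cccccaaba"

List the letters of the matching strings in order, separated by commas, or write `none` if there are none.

A, C, D, E, F

A → match
B → no match
C → match
D → match
E → match
F → match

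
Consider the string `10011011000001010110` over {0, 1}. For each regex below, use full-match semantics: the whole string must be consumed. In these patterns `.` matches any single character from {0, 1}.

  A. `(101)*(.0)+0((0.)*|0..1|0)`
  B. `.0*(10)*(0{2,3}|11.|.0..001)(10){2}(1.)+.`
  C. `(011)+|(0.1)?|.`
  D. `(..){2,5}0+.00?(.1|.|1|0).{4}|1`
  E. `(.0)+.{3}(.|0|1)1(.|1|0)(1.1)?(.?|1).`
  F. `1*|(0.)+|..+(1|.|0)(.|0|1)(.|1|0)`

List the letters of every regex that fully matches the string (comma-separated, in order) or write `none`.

A → no match
B → no match
C → no match
D → match
E → no match
F → match

D, F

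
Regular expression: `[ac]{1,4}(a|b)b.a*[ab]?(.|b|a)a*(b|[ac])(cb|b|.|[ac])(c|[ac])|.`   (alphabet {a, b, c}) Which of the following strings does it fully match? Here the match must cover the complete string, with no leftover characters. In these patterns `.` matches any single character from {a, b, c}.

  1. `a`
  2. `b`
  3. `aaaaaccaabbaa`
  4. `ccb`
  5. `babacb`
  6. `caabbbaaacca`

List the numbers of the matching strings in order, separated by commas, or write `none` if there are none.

1 → match
2 → match
3 → no match
4 → no match
5 → no match
6 → match

1, 2, 6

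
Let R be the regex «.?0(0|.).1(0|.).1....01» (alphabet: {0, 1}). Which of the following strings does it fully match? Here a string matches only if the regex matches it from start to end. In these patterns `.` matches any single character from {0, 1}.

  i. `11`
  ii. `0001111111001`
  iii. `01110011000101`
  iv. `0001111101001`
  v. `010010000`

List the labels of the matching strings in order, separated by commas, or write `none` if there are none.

ii, iv

i → no match — must end with `01`
ii → match
iii → no match
iv → match
v → no match — must end with `01`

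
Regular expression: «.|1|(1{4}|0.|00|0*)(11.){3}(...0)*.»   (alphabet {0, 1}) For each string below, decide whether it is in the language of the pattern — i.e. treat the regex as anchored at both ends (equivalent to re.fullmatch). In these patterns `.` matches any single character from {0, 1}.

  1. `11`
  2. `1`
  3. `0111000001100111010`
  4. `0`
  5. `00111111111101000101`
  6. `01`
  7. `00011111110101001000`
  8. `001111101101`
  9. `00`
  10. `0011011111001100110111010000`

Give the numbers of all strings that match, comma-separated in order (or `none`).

1 → no match
2 → match
3 → no match
4 → match
5 → match
6 → no match
7 → no match
8 → match
9 → no match
10 → match

2, 4, 5, 8, 10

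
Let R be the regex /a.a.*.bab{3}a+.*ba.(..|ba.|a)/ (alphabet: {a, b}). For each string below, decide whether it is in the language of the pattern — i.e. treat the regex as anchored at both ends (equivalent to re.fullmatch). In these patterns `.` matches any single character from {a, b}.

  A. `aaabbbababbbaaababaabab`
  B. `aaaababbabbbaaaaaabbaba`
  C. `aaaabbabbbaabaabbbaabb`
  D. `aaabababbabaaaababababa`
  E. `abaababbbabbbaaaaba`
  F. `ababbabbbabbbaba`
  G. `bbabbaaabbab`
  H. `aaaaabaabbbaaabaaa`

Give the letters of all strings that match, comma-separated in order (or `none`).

A → match
B → match
C → match
D → no match
E → no match
F → match
G → no match — must start with `a`
H → no match

A, B, C, F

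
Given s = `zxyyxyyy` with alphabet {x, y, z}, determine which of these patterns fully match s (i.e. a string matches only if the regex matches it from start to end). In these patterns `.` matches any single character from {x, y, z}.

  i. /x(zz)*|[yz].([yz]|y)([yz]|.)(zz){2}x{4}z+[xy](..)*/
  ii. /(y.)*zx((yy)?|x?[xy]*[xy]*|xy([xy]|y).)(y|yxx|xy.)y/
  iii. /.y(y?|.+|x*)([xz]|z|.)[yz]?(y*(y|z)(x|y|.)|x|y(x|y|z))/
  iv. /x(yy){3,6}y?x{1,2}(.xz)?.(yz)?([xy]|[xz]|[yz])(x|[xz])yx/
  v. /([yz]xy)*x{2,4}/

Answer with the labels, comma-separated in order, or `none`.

i → no match
ii → match
iii → no match
iv → no match — must start with `xyy`
v → no match — must end with `x`

ii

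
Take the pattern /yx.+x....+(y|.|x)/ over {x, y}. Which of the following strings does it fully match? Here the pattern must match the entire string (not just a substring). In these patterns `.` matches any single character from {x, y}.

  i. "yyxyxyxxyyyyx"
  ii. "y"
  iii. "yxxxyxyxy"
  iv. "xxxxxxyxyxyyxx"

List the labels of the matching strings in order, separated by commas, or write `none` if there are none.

i → no match — must start with "yx"
ii → no match — must start with "yx"
iii → match
iv → no match — must start with "yx"

iii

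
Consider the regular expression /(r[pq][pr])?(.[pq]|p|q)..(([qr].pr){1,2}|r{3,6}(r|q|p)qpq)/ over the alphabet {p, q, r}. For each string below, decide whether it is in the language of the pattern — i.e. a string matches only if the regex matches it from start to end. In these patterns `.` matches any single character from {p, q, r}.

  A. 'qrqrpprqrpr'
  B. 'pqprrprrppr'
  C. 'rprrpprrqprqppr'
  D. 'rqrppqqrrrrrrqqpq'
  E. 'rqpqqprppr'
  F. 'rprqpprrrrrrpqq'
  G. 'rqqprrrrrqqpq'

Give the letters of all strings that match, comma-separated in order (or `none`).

A → match
B → match
C → match
D → match
E → match
F → no match
G → match

A, B, C, D, E, G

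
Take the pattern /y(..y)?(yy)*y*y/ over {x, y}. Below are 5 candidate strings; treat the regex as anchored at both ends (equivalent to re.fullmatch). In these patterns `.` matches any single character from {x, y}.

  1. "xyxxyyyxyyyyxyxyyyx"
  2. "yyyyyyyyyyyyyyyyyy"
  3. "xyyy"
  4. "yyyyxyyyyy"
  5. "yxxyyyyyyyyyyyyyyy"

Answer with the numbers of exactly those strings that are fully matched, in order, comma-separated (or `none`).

2, 5

1 → no match — must start with "y"
2 → match
3 → no match — must start with "y"
4 → no match
5 → match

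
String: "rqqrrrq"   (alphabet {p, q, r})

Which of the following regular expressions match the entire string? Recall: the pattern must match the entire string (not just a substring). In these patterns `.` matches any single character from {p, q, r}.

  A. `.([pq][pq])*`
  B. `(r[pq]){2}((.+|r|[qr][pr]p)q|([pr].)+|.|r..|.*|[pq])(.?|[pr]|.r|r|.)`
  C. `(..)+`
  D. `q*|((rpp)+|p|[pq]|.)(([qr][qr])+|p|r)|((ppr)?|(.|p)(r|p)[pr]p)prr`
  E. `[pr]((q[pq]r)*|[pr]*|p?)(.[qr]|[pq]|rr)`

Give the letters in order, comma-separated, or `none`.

A → no match
B → no match
C → no match
D → match
E → no match

D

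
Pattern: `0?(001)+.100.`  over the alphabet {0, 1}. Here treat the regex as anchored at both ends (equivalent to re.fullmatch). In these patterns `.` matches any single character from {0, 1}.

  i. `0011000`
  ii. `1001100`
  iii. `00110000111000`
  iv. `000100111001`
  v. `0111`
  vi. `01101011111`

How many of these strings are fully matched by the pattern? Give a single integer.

1

i → no match
ii → no match
iii → no match
iv → match
v → no match
vi → no match
Total matched: 1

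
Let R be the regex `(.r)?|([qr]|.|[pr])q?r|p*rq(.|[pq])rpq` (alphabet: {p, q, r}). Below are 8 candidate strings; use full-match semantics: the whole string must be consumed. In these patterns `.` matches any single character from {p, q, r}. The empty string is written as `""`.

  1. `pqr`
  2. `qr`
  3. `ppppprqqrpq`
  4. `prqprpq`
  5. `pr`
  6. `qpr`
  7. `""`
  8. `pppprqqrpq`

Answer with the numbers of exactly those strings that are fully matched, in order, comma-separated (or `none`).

1. `pqr` → match
2. `qr` → match
3. `ppppprqqrpq` → match
4. `prqprpq` → match
5. `pr` → match
6. `qpr` → no match
7. `""` → match
8. `pppprqqrpq` → match

1, 2, 3, 4, 5, 7, 8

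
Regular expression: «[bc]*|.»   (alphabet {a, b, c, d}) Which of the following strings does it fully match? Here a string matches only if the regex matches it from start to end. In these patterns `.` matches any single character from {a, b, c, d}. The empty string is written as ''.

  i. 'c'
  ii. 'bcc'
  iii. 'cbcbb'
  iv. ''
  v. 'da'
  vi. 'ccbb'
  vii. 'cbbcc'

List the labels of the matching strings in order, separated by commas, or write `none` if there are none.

i, ii, iii, iv, vi, vii

i → match
ii → match
iii → match
iv → match
v → no match
vi → match
vii → match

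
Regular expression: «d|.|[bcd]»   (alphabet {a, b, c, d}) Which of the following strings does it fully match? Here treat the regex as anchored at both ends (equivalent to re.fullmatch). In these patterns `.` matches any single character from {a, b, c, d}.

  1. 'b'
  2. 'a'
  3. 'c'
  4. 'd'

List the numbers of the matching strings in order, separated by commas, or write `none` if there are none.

1, 2, 3, 4

1 → match
2 → match
3 → match
4 → match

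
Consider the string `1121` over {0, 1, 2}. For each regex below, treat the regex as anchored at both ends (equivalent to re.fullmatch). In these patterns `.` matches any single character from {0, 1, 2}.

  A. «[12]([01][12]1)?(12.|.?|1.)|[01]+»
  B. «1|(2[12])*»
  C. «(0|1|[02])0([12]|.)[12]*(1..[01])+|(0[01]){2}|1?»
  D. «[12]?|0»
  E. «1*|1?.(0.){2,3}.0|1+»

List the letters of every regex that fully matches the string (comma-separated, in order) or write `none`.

A → match
B → no match
C → no match
D → no match
E → no match

A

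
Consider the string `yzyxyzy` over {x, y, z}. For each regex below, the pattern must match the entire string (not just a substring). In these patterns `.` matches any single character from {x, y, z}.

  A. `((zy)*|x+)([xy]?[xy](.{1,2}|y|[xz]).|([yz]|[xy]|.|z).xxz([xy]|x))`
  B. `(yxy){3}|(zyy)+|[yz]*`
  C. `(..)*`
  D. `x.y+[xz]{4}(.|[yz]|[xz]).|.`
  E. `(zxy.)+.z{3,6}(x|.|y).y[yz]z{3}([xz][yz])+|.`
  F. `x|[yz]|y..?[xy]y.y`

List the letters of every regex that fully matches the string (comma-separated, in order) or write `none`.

F

A → no match
B → no match
C → no match
D → no match
E → no match
F → match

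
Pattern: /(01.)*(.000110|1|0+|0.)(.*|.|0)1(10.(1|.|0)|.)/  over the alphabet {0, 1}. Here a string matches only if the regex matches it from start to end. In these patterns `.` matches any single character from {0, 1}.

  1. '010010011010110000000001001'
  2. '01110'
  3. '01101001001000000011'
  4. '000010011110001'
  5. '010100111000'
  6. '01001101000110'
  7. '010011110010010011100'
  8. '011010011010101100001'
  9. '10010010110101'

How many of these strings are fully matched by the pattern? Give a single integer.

1 → no match
2. '01110' → match
3 → match
4 → no match
5. '010100111000' → match
6 → match
7 → no match
8 → no match
9 → no match
Total matched: 4

4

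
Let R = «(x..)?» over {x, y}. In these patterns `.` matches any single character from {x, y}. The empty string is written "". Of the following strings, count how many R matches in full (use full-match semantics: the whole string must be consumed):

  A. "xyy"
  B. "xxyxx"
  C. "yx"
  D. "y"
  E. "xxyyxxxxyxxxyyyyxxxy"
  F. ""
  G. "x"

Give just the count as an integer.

2

A → match
B → no match
C → no match
D → no match
E → no match
F → match
G → no match
Total matched: 2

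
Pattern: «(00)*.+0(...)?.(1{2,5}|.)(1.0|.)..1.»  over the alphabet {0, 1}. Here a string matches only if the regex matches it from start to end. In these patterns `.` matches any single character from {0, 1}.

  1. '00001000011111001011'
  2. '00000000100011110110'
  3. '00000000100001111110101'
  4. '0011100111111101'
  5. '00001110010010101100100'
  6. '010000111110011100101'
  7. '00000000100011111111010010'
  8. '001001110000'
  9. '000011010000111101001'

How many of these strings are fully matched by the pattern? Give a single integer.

1 → match
2 → match
3 → no match
4 → no match
5 → no match
6 → no match
7 → no match
8. '001001110000' → no match
9 → no match
Total matched: 2

2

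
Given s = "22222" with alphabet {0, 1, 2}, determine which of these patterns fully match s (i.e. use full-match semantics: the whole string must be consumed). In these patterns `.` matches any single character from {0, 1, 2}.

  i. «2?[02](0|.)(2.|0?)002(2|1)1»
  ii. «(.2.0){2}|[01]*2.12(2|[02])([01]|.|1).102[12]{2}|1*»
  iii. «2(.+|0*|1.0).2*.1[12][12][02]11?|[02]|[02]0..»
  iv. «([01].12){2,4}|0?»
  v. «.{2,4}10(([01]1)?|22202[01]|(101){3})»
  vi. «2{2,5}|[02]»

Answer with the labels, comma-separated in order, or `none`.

i → no match — must end with "1"
ii → no match
iii → no match
iv → no match
v → no match
vi → match

vi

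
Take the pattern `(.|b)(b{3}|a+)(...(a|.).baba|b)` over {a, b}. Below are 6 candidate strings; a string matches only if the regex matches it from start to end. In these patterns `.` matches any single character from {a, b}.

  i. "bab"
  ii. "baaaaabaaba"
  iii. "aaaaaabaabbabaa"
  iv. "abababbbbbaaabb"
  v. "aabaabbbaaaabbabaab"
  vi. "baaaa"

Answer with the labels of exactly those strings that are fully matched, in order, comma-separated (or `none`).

i. "bab" → match
ii. "baaaaabaaba" → no match
iii → no match
iv → no match
v → no match
vi. "baaaa" → no match

i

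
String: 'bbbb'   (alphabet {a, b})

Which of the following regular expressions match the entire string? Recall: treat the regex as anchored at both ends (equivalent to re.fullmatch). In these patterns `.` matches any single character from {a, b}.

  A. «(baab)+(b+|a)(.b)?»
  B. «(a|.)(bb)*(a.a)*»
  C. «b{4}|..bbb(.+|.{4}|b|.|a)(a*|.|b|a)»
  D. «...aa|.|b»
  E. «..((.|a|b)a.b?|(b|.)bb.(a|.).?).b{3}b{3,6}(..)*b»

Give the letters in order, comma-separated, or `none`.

C

A → no match — must start with 'baab'
B → no match
C → match
D → no match
E → no match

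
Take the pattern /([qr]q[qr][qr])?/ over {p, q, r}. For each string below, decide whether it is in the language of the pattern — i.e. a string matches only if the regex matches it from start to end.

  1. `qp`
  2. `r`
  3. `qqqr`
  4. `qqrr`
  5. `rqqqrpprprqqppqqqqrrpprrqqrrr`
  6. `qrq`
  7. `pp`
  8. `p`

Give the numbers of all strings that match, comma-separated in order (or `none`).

1 → no match
2 → no match
3 → match
4 → match
5 → no match
6 → no match
7 → no match
8 → no match

3, 4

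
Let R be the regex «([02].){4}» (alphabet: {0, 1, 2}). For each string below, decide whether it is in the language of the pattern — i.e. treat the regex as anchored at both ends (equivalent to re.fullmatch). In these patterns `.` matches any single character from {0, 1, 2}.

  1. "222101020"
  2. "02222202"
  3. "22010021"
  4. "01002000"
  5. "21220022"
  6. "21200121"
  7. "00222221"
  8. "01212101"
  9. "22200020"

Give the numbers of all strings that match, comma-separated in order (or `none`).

2, 3, 4, 5, 6, 7, 8, 9

1. "222101020" → no match
2. "02222202" → match
3. "22010021" → match
4. "01002000" → match
5. "21220022" → match
6. "21200121" → match
7. "00222221" → match
8. "01212101" → match
9. "22200020" → match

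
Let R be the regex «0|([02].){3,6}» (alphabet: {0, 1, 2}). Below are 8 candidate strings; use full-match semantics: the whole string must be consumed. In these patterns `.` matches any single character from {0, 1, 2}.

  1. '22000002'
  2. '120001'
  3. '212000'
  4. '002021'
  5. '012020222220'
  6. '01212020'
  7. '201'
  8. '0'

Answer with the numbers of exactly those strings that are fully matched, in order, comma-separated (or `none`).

1 → match
2 → no match
3 → match
4 → match
5 → match
6 → match
7 → no match
8 → match

1, 3, 4, 5, 6, 8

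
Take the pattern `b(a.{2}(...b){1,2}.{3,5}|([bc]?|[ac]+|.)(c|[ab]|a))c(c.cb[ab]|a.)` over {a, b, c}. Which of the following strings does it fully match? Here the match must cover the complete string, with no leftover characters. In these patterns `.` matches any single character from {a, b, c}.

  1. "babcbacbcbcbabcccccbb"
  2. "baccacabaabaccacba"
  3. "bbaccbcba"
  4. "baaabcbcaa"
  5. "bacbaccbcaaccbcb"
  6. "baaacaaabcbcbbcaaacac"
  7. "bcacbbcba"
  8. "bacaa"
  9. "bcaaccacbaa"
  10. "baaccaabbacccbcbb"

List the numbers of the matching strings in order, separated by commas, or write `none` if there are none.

1, 2, 3, 8, 10

1 → match
2 → match
3. "bbaccbcba" → match
4. "baaabcbcaa" → no match
5 → no match
6 → no match
7. "bcacbbcba" → no match
8. "bacaa" → match
9. "bcaaccacbaa" → no match
10 → match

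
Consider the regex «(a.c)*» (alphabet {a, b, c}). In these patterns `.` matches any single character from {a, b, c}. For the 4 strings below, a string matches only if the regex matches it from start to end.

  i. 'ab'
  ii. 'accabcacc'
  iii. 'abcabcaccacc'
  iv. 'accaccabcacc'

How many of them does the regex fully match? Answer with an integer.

3

i → no match
ii → match
iii → match
iv → match
Total matched: 3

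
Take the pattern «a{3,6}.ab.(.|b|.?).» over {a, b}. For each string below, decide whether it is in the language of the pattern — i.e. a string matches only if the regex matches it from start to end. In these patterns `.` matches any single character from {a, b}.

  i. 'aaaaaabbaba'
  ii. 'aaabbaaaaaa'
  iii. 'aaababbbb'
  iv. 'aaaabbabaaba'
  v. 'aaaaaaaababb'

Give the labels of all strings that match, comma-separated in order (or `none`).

i. 'aaaaaabbaba' → no match
ii. 'aaabbaaaaaa' → no match
iii. 'aaababbbb' → match
iv. 'aaaabbabaaba' → no match
v. 'aaaaaaaababb' → match

iii, v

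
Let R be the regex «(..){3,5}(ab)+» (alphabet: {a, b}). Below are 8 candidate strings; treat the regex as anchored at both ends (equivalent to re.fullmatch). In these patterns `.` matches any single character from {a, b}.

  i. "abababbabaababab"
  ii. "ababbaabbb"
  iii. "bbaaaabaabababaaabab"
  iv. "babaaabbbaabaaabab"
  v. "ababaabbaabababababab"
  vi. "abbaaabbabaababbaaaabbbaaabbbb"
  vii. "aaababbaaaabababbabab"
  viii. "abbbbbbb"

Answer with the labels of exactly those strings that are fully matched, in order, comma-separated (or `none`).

i

i → match
ii → no match — must end with "ab"
iii → no match
iv → no match
v → no match
vi → no match — must end with "ab"
vii → no match
viii → no match — must end with "ab"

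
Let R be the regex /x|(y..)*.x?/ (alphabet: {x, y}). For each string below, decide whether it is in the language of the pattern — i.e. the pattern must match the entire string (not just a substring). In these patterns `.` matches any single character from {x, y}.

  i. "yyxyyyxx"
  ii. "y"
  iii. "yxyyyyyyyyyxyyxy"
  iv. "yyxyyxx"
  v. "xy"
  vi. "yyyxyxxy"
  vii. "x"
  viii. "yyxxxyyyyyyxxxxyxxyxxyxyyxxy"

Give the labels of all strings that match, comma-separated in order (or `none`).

i → match
ii → match
iii → match
iv → match
v → no match
vi → no match
vii → match
viii → no match

i, ii, iii, iv, vii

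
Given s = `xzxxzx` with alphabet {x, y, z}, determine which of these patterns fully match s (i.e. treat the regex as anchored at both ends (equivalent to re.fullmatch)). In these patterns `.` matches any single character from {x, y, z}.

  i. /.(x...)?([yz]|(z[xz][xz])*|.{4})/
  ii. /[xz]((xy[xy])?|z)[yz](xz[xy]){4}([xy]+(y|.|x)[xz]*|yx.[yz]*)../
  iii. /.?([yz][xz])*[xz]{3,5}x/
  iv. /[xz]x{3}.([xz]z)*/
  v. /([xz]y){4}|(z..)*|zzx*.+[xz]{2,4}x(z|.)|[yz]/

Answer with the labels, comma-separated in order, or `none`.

iii

i → no match
ii → no match
iii → match
iv → no match
v → no match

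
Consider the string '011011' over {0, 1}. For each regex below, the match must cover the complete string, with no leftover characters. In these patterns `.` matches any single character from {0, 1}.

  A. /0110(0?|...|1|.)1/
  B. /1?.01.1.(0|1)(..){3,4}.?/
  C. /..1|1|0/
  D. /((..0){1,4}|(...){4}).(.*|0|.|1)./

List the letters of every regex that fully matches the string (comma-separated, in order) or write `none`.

A

A → match
B → no match
C → no match
D → no match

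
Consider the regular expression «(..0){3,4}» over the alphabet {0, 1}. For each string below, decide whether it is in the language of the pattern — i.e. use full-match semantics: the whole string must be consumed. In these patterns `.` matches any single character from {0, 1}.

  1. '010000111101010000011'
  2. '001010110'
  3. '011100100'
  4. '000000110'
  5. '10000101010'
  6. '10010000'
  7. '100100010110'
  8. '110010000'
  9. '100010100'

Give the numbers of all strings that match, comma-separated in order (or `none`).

4, 7, 8, 9

1 → no match — must end with '0'
2 → no match
3 → no match
4 → match
5 → no match
6 → no match
7 → match
8 → match
9 → match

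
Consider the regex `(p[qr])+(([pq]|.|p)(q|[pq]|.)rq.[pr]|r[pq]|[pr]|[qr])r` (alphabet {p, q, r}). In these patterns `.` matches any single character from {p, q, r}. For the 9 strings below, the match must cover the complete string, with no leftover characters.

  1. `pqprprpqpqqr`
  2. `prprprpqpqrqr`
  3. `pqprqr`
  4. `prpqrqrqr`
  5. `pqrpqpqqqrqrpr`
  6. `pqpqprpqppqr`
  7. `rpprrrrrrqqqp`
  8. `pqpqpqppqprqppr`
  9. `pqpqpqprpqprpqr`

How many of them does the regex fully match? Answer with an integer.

3

1 → match
2 → match
3 → match
4 → no match
5 → no match
6 → no match
7 → no match — must start with `p`
8 → no match
9 → no match
Total matched: 3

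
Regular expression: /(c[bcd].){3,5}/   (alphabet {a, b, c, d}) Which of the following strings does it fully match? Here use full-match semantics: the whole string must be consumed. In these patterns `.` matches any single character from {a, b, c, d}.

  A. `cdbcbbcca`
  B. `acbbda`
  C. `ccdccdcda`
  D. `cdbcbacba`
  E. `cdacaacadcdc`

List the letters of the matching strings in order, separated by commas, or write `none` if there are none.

A → match
B → no match — must start with `c`
C → match
D → match
E → no match

A, C, D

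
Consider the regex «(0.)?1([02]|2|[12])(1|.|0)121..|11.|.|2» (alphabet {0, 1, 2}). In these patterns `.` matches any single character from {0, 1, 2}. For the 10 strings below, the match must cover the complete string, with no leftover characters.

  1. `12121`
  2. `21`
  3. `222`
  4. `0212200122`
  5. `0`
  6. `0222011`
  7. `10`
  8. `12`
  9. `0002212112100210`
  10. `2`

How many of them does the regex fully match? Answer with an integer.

2

1 → no match
2 → no match
3 → no match
4 → no match
5 → match
6 → no match
7 → no match
8 → no match
9 → no match
10 → match
Total matched: 2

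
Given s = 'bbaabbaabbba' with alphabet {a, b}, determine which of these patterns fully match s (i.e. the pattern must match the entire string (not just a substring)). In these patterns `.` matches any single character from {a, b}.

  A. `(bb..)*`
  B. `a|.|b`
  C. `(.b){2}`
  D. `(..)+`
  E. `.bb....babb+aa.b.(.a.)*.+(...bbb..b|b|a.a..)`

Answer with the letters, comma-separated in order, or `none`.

A, D

A → match
B → no match
C → no match — must end with 'b'
D → match
E → no match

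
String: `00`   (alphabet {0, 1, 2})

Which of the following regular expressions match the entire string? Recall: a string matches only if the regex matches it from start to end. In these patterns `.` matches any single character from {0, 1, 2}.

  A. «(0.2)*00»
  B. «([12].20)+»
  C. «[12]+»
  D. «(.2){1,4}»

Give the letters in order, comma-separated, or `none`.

A → match
B → no match — must end with `20`
C → no match
D → no match — must end with `2`

A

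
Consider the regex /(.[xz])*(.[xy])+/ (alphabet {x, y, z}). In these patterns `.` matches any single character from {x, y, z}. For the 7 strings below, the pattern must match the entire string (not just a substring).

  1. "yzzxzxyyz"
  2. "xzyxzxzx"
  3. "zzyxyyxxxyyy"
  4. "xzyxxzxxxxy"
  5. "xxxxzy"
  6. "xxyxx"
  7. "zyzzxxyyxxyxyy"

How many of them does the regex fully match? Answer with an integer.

1. "yzzxzxyyz" → no match
2. "xzyxzxzx" → match
3. "zzyxyyxxxyyy" → match
4. "xzyxxzxxxxy" → no match
5. "xxxxzy" → match
6. "xxyxx" → no match
7 → no match
Total matched: 3

3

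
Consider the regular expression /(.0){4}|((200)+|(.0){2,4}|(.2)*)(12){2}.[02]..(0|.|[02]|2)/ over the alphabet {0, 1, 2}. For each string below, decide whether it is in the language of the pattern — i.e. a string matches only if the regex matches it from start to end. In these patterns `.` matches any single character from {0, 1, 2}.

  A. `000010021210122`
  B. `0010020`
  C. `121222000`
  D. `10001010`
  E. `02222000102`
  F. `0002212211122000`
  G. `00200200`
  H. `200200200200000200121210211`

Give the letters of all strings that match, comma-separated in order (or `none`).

A → no match
B → no match
C → match
D → match
E → no match
F → no match
G → no match
H → no match

C, D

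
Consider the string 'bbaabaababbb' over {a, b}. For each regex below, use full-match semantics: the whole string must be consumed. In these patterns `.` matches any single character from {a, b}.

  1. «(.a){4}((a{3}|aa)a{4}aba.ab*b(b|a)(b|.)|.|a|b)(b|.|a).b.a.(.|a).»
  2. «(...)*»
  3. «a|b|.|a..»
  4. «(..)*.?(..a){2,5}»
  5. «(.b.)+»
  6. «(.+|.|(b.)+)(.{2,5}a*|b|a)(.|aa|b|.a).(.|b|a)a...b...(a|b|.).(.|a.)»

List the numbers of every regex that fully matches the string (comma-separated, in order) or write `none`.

2, 5

1 → no match
2 → match
3 → no match
4 → no match — must end with 'a'
5 → match
6 → no match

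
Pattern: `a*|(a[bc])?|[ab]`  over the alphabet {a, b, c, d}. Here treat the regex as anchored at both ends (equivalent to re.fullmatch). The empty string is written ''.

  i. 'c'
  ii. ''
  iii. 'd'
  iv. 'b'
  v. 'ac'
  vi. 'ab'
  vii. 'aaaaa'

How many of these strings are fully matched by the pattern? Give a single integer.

5

i → no match
ii → match
iii → no match
iv → match
v → match
vi → match
vii → match
Total matched: 5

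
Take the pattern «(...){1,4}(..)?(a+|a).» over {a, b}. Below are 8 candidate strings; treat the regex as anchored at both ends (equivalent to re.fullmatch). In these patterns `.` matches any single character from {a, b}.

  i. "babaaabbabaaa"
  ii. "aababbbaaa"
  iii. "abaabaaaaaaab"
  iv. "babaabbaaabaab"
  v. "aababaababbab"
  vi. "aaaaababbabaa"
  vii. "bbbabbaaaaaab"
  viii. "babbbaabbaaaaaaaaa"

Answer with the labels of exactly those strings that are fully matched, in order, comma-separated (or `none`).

i → match
ii → match
iii → match
iv → match
v → match
vi → match
vii → match
viii → match

i, ii, iii, iv, v, vi, vii, viii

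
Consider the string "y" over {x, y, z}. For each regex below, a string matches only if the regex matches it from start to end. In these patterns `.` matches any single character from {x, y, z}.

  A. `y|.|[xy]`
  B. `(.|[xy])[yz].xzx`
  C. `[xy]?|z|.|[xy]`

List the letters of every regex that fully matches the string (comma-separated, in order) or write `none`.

A → match
B → no match — must end with "xzx"
C → match

A, C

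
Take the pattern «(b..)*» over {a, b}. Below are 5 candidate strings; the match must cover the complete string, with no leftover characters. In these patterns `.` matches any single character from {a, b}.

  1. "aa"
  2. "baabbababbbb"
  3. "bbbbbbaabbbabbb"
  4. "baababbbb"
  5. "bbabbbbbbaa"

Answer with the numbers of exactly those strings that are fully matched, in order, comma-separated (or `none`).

2, 4

1. "aa" → no match
2. "baabbababbbb" → match
3 → no match
4. "baababbbb" → match
5. "bbabbbbbbaa" → no match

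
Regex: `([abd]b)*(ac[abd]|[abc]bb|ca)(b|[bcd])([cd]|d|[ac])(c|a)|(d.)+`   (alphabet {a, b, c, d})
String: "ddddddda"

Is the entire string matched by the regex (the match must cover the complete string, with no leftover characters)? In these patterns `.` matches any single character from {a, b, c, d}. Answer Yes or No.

Yes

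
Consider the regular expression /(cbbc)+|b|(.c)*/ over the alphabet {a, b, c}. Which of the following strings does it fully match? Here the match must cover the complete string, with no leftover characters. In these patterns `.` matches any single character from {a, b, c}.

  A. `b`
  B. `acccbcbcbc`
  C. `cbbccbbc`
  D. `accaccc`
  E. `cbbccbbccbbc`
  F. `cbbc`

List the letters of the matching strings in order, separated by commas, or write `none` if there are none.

A. `b` → match
B. `acccbcbcbc` → match
C. `cbbccbbc` → match
D. `accaccc` → no match
E. `cbbccbbccbbc` → match
F. `cbbc` → match

A, B, C, E, F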